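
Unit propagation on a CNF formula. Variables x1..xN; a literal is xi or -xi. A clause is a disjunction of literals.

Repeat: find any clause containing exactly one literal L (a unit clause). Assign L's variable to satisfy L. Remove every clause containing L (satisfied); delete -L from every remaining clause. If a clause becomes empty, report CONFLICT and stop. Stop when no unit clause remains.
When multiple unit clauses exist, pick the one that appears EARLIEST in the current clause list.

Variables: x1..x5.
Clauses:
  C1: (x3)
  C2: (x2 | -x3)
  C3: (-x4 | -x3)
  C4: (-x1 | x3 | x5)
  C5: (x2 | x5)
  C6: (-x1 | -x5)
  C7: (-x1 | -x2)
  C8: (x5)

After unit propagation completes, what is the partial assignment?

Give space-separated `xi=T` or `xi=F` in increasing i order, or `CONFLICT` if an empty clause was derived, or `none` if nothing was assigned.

Answer: x1=F x2=T x3=T x4=F x5=T

Derivation:
unit clause [3] forces x3=T; simplify:
  drop -3 from [2, -3] -> [2]
  drop -3 from [-4, -3] -> [-4]
  satisfied 2 clause(s); 6 remain; assigned so far: [3]
unit clause [2] forces x2=T; simplify:
  drop -2 from [-1, -2] -> [-1]
  satisfied 2 clause(s); 4 remain; assigned so far: [2, 3]
unit clause [-4] forces x4=F; simplify:
  satisfied 1 clause(s); 3 remain; assigned so far: [2, 3, 4]
unit clause [-1] forces x1=F; simplify:
  satisfied 2 clause(s); 1 remain; assigned so far: [1, 2, 3, 4]
unit clause [5] forces x5=T; simplify:
  satisfied 1 clause(s); 0 remain; assigned so far: [1, 2, 3, 4, 5]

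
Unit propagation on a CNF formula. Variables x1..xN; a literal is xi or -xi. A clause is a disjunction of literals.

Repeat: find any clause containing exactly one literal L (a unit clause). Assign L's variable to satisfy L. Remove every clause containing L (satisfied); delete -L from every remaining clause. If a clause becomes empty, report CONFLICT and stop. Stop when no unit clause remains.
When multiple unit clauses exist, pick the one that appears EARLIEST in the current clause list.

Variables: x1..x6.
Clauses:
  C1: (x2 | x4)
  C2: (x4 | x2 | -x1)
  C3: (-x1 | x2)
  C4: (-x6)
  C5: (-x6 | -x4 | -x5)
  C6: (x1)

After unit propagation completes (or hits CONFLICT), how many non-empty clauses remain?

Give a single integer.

Answer: 0

Derivation:
unit clause [-6] forces x6=F; simplify:
  satisfied 2 clause(s); 4 remain; assigned so far: [6]
unit clause [1] forces x1=T; simplify:
  drop -1 from [4, 2, -1] -> [4, 2]
  drop -1 from [-1, 2] -> [2]
  satisfied 1 clause(s); 3 remain; assigned so far: [1, 6]
unit clause [2] forces x2=T; simplify:
  satisfied 3 clause(s); 0 remain; assigned so far: [1, 2, 6]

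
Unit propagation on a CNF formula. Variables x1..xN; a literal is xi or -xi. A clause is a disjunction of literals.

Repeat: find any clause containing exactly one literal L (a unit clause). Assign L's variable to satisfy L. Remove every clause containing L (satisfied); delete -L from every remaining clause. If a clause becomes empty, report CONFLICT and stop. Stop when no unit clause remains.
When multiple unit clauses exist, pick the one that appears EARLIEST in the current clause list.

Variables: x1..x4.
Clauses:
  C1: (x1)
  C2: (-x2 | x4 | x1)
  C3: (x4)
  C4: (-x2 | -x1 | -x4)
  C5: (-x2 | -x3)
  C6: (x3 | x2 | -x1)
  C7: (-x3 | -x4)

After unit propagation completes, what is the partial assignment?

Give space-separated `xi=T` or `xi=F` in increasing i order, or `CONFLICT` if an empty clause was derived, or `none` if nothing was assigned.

Answer: CONFLICT

Derivation:
unit clause [1] forces x1=T; simplify:
  drop -1 from [-2, -1, -4] -> [-2, -4]
  drop -1 from [3, 2, -1] -> [3, 2]
  satisfied 2 clause(s); 5 remain; assigned so far: [1]
unit clause [4] forces x4=T; simplify:
  drop -4 from [-2, -4] -> [-2]
  drop -4 from [-3, -4] -> [-3]
  satisfied 1 clause(s); 4 remain; assigned so far: [1, 4]
unit clause [-2] forces x2=F; simplify:
  drop 2 from [3, 2] -> [3]
  satisfied 2 clause(s); 2 remain; assigned so far: [1, 2, 4]
unit clause [3] forces x3=T; simplify:
  drop -3 from [-3] -> [] (empty!)
  satisfied 1 clause(s); 1 remain; assigned so far: [1, 2, 3, 4]
CONFLICT (empty clause)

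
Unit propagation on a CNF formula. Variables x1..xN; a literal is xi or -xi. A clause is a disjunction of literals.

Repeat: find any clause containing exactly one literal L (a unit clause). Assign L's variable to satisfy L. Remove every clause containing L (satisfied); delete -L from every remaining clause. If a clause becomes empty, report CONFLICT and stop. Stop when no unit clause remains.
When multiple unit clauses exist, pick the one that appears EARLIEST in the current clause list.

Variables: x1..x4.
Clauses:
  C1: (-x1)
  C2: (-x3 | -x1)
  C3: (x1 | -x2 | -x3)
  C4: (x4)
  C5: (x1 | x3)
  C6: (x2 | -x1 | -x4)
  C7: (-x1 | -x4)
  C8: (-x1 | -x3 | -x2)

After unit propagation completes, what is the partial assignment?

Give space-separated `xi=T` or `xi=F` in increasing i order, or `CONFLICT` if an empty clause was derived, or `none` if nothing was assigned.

unit clause [-1] forces x1=F; simplify:
  drop 1 from [1, -2, -3] -> [-2, -3]
  drop 1 from [1, 3] -> [3]
  satisfied 5 clause(s); 3 remain; assigned so far: [1]
unit clause [4] forces x4=T; simplify:
  satisfied 1 clause(s); 2 remain; assigned so far: [1, 4]
unit clause [3] forces x3=T; simplify:
  drop -3 from [-2, -3] -> [-2]
  satisfied 1 clause(s); 1 remain; assigned so far: [1, 3, 4]
unit clause [-2] forces x2=F; simplify:
  satisfied 1 clause(s); 0 remain; assigned so far: [1, 2, 3, 4]

Answer: x1=F x2=F x3=T x4=T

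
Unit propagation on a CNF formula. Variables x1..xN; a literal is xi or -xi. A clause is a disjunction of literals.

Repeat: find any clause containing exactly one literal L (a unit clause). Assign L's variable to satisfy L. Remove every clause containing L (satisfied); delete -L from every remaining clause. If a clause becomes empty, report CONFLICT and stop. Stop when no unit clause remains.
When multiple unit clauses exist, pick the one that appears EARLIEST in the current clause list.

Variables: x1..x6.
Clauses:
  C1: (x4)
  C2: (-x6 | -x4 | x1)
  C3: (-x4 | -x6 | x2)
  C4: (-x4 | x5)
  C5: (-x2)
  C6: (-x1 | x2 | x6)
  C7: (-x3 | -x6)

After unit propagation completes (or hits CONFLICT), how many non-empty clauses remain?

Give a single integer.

Answer: 0

Derivation:
unit clause [4] forces x4=T; simplify:
  drop -4 from [-6, -4, 1] -> [-6, 1]
  drop -4 from [-4, -6, 2] -> [-6, 2]
  drop -4 from [-4, 5] -> [5]
  satisfied 1 clause(s); 6 remain; assigned so far: [4]
unit clause [5] forces x5=T; simplify:
  satisfied 1 clause(s); 5 remain; assigned so far: [4, 5]
unit clause [-2] forces x2=F; simplify:
  drop 2 from [-6, 2] -> [-6]
  drop 2 from [-1, 2, 6] -> [-1, 6]
  satisfied 1 clause(s); 4 remain; assigned so far: [2, 4, 5]
unit clause [-6] forces x6=F; simplify:
  drop 6 from [-1, 6] -> [-1]
  satisfied 3 clause(s); 1 remain; assigned so far: [2, 4, 5, 6]
unit clause [-1] forces x1=F; simplify:
  satisfied 1 clause(s); 0 remain; assigned so far: [1, 2, 4, 5, 6]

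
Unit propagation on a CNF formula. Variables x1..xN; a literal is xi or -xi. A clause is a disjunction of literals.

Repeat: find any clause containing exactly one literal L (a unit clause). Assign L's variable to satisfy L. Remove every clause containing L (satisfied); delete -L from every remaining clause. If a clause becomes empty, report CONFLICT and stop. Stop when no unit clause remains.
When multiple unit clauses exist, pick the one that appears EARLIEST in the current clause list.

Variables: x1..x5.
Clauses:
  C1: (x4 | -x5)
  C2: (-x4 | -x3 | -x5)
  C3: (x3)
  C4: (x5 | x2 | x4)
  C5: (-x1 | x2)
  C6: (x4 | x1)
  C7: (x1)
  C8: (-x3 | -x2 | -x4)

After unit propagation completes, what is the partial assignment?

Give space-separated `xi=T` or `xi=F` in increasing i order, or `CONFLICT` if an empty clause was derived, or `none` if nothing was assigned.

Answer: x1=T x2=T x3=T x4=F x5=F

Derivation:
unit clause [3] forces x3=T; simplify:
  drop -3 from [-4, -3, -5] -> [-4, -5]
  drop -3 from [-3, -2, -4] -> [-2, -4]
  satisfied 1 clause(s); 7 remain; assigned so far: [3]
unit clause [1] forces x1=T; simplify:
  drop -1 from [-1, 2] -> [2]
  satisfied 2 clause(s); 5 remain; assigned so far: [1, 3]
unit clause [2] forces x2=T; simplify:
  drop -2 from [-2, -4] -> [-4]
  satisfied 2 clause(s); 3 remain; assigned so far: [1, 2, 3]
unit clause [-4] forces x4=F; simplify:
  drop 4 from [4, -5] -> [-5]
  satisfied 2 clause(s); 1 remain; assigned so far: [1, 2, 3, 4]
unit clause [-5] forces x5=F; simplify:
  satisfied 1 clause(s); 0 remain; assigned so far: [1, 2, 3, 4, 5]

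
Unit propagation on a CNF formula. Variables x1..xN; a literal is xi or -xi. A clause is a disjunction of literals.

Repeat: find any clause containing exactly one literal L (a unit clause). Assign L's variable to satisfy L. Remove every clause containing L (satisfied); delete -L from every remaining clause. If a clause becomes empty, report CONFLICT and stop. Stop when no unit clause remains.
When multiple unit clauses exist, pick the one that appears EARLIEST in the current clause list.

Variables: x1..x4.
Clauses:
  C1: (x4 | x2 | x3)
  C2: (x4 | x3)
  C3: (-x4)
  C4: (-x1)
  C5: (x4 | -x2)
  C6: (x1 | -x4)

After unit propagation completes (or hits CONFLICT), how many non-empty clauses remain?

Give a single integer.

Answer: 0

Derivation:
unit clause [-4] forces x4=F; simplify:
  drop 4 from [4, 2, 3] -> [2, 3]
  drop 4 from [4, 3] -> [3]
  drop 4 from [4, -2] -> [-2]
  satisfied 2 clause(s); 4 remain; assigned so far: [4]
unit clause [3] forces x3=T; simplify:
  satisfied 2 clause(s); 2 remain; assigned so far: [3, 4]
unit clause [-1] forces x1=F; simplify:
  satisfied 1 clause(s); 1 remain; assigned so far: [1, 3, 4]
unit clause [-2] forces x2=F; simplify:
  satisfied 1 clause(s); 0 remain; assigned so far: [1, 2, 3, 4]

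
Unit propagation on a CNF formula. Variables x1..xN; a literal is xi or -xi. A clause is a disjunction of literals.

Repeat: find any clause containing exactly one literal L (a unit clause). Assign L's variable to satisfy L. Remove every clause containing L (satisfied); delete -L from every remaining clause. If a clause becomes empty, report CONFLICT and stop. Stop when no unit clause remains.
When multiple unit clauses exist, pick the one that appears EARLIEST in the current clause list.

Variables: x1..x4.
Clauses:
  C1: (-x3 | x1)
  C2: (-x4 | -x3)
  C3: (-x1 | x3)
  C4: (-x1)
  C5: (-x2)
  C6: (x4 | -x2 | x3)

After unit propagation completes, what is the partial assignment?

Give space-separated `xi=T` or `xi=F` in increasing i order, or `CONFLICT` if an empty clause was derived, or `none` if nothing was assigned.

Answer: x1=F x2=F x3=F

Derivation:
unit clause [-1] forces x1=F; simplify:
  drop 1 from [-3, 1] -> [-3]
  satisfied 2 clause(s); 4 remain; assigned so far: [1]
unit clause [-3] forces x3=F; simplify:
  drop 3 from [4, -2, 3] -> [4, -2]
  satisfied 2 clause(s); 2 remain; assigned so far: [1, 3]
unit clause [-2] forces x2=F; simplify:
  satisfied 2 clause(s); 0 remain; assigned so far: [1, 2, 3]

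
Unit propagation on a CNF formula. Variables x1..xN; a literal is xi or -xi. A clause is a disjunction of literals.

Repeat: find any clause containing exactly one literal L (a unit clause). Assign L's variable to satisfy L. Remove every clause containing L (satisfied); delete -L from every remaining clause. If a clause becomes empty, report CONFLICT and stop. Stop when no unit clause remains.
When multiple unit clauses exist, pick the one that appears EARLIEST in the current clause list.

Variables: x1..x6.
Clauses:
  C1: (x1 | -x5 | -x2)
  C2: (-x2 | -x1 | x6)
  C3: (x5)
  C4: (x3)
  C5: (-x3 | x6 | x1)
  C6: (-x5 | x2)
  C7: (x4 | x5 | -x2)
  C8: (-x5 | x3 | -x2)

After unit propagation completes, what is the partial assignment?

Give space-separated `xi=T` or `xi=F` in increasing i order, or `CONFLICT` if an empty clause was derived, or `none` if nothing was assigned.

unit clause [5] forces x5=T; simplify:
  drop -5 from [1, -5, -2] -> [1, -2]
  drop -5 from [-5, 2] -> [2]
  drop -5 from [-5, 3, -2] -> [3, -2]
  satisfied 2 clause(s); 6 remain; assigned so far: [5]
unit clause [3] forces x3=T; simplify:
  drop -3 from [-3, 6, 1] -> [6, 1]
  satisfied 2 clause(s); 4 remain; assigned so far: [3, 5]
unit clause [2] forces x2=T; simplify:
  drop -2 from [1, -2] -> [1]
  drop -2 from [-2, -1, 6] -> [-1, 6]
  satisfied 1 clause(s); 3 remain; assigned so far: [2, 3, 5]
unit clause [1] forces x1=T; simplify:
  drop -1 from [-1, 6] -> [6]
  satisfied 2 clause(s); 1 remain; assigned so far: [1, 2, 3, 5]
unit clause [6] forces x6=T; simplify:
  satisfied 1 clause(s); 0 remain; assigned so far: [1, 2, 3, 5, 6]

Answer: x1=T x2=T x3=T x5=T x6=T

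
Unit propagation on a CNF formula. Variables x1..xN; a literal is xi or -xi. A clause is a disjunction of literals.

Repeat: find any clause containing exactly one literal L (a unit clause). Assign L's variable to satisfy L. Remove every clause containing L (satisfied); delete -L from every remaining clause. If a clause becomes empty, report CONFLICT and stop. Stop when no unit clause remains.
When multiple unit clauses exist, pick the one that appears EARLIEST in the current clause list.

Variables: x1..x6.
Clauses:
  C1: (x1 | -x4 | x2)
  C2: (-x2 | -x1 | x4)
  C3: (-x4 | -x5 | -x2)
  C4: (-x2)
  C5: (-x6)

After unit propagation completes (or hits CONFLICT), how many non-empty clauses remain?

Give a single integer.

Answer: 1

Derivation:
unit clause [-2] forces x2=F; simplify:
  drop 2 from [1, -4, 2] -> [1, -4]
  satisfied 3 clause(s); 2 remain; assigned so far: [2]
unit clause [-6] forces x6=F; simplify:
  satisfied 1 clause(s); 1 remain; assigned so far: [2, 6]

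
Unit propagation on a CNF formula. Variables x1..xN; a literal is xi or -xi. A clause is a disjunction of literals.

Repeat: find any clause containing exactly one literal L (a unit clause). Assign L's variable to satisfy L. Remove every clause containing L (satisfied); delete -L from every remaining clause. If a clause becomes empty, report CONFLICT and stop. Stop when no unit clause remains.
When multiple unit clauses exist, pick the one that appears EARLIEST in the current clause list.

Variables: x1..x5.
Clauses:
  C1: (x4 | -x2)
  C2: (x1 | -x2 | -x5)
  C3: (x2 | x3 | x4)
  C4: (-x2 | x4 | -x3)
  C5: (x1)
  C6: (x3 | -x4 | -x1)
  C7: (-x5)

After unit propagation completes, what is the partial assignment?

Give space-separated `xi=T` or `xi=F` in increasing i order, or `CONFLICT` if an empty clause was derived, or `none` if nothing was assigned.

Answer: x1=T x5=F

Derivation:
unit clause [1] forces x1=T; simplify:
  drop -1 from [3, -4, -1] -> [3, -4]
  satisfied 2 clause(s); 5 remain; assigned so far: [1]
unit clause [-5] forces x5=F; simplify:
  satisfied 1 clause(s); 4 remain; assigned so far: [1, 5]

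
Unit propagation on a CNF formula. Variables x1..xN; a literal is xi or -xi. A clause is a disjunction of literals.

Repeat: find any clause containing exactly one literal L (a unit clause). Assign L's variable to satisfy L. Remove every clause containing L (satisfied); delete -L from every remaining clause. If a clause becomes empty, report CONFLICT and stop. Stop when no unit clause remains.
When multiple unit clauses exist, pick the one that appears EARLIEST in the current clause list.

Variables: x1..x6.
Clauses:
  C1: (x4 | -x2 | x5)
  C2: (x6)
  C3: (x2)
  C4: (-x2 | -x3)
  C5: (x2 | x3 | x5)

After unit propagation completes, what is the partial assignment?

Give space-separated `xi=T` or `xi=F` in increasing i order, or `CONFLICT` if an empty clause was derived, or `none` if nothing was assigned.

Answer: x2=T x3=F x6=T

Derivation:
unit clause [6] forces x6=T; simplify:
  satisfied 1 clause(s); 4 remain; assigned so far: [6]
unit clause [2] forces x2=T; simplify:
  drop -2 from [4, -2, 5] -> [4, 5]
  drop -2 from [-2, -3] -> [-3]
  satisfied 2 clause(s); 2 remain; assigned so far: [2, 6]
unit clause [-3] forces x3=F; simplify:
  satisfied 1 clause(s); 1 remain; assigned so far: [2, 3, 6]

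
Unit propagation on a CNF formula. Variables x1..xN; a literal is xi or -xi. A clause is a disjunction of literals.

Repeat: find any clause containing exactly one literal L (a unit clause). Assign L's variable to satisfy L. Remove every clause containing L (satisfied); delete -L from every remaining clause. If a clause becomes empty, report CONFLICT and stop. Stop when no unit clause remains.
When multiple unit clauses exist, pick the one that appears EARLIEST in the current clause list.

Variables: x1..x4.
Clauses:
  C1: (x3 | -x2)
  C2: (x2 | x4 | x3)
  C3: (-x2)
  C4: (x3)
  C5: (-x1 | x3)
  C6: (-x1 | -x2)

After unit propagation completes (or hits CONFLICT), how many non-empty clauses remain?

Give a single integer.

Answer: 0

Derivation:
unit clause [-2] forces x2=F; simplify:
  drop 2 from [2, 4, 3] -> [4, 3]
  satisfied 3 clause(s); 3 remain; assigned so far: [2]
unit clause [3] forces x3=T; simplify:
  satisfied 3 clause(s); 0 remain; assigned so far: [2, 3]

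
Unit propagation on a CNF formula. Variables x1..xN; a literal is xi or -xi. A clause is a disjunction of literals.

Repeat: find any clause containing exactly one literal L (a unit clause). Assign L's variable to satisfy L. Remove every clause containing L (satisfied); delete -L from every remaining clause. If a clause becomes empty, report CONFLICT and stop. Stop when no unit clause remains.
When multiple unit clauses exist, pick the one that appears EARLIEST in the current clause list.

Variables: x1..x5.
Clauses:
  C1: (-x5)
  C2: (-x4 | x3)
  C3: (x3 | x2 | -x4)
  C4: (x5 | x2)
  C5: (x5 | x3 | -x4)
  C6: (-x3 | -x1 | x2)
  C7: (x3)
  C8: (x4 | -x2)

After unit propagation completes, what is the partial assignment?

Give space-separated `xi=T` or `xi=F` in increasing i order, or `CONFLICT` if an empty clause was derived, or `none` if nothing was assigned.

Answer: x2=T x3=T x4=T x5=F

Derivation:
unit clause [-5] forces x5=F; simplify:
  drop 5 from [5, 2] -> [2]
  drop 5 from [5, 3, -4] -> [3, -4]
  satisfied 1 clause(s); 7 remain; assigned so far: [5]
unit clause [2] forces x2=T; simplify:
  drop -2 from [4, -2] -> [4]
  satisfied 3 clause(s); 4 remain; assigned so far: [2, 5]
unit clause [3] forces x3=T; simplify:
  satisfied 3 clause(s); 1 remain; assigned so far: [2, 3, 5]
unit clause [4] forces x4=T; simplify:
  satisfied 1 clause(s); 0 remain; assigned so far: [2, 3, 4, 5]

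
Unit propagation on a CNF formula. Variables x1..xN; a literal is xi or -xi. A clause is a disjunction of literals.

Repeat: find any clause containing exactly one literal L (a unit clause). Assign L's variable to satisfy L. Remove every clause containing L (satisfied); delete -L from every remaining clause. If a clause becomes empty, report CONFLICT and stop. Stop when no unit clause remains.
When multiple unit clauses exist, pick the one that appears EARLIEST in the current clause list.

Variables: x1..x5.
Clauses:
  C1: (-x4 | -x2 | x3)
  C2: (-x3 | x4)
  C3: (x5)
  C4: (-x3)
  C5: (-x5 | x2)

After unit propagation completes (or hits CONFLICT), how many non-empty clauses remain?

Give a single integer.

unit clause [5] forces x5=T; simplify:
  drop -5 from [-5, 2] -> [2]
  satisfied 1 clause(s); 4 remain; assigned so far: [5]
unit clause [-3] forces x3=F; simplify:
  drop 3 from [-4, -2, 3] -> [-4, -2]
  satisfied 2 clause(s); 2 remain; assigned so far: [3, 5]
unit clause [2] forces x2=T; simplify:
  drop -2 from [-4, -2] -> [-4]
  satisfied 1 clause(s); 1 remain; assigned so far: [2, 3, 5]
unit clause [-4] forces x4=F; simplify:
  satisfied 1 clause(s); 0 remain; assigned so far: [2, 3, 4, 5]

Answer: 0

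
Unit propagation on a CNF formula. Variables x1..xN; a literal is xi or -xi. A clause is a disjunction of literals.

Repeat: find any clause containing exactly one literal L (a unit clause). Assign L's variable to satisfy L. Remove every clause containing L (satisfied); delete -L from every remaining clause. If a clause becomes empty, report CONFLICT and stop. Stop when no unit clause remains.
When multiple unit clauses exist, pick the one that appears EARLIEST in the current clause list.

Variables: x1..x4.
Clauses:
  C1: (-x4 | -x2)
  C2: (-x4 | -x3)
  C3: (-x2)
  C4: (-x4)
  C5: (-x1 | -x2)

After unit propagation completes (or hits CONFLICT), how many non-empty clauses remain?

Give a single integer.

Answer: 0

Derivation:
unit clause [-2] forces x2=F; simplify:
  satisfied 3 clause(s); 2 remain; assigned so far: [2]
unit clause [-4] forces x4=F; simplify:
  satisfied 2 clause(s); 0 remain; assigned so far: [2, 4]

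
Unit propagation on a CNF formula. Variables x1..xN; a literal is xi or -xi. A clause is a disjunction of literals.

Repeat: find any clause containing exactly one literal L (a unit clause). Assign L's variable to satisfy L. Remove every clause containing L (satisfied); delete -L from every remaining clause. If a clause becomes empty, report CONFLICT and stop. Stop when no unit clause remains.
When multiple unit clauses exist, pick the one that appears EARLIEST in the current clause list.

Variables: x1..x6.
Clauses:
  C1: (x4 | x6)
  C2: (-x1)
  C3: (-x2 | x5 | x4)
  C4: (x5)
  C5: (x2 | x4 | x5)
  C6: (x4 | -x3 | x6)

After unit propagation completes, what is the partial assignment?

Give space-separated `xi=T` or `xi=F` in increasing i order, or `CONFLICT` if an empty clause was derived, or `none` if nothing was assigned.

Answer: x1=F x5=T

Derivation:
unit clause [-1] forces x1=F; simplify:
  satisfied 1 clause(s); 5 remain; assigned so far: [1]
unit clause [5] forces x5=T; simplify:
  satisfied 3 clause(s); 2 remain; assigned so far: [1, 5]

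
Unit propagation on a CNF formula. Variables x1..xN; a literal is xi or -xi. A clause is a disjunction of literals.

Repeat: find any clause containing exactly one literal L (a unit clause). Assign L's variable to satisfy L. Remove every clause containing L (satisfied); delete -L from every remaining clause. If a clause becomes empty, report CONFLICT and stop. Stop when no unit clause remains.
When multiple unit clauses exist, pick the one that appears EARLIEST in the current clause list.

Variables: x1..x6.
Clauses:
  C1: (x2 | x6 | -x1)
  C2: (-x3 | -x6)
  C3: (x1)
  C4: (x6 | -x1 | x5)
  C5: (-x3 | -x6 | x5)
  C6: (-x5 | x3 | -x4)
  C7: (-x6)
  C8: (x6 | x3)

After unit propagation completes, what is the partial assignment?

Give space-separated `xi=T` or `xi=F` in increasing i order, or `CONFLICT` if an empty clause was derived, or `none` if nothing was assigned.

Answer: x1=T x2=T x3=T x5=T x6=F

Derivation:
unit clause [1] forces x1=T; simplify:
  drop -1 from [2, 6, -1] -> [2, 6]
  drop -1 from [6, -1, 5] -> [6, 5]
  satisfied 1 clause(s); 7 remain; assigned so far: [1]
unit clause [-6] forces x6=F; simplify:
  drop 6 from [2, 6] -> [2]
  drop 6 from [6, 5] -> [5]
  drop 6 from [6, 3] -> [3]
  satisfied 3 clause(s); 4 remain; assigned so far: [1, 6]
unit clause [2] forces x2=T; simplify:
  satisfied 1 clause(s); 3 remain; assigned so far: [1, 2, 6]
unit clause [5] forces x5=T; simplify:
  drop -5 from [-5, 3, -4] -> [3, -4]
  satisfied 1 clause(s); 2 remain; assigned so far: [1, 2, 5, 6]
unit clause [3] forces x3=T; simplify:
  satisfied 2 clause(s); 0 remain; assigned so far: [1, 2, 3, 5, 6]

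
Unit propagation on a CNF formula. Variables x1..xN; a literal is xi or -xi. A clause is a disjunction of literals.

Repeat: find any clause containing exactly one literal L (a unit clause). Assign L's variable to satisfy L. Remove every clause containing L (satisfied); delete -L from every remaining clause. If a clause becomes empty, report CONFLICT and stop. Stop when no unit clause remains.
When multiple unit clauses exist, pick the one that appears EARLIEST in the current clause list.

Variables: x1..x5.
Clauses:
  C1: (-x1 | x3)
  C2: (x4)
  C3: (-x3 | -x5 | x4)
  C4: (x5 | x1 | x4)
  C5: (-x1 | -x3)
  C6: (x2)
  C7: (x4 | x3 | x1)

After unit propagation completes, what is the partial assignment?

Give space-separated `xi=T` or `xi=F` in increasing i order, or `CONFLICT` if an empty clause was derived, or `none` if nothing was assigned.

unit clause [4] forces x4=T; simplify:
  satisfied 4 clause(s); 3 remain; assigned so far: [4]
unit clause [2] forces x2=T; simplify:
  satisfied 1 clause(s); 2 remain; assigned so far: [2, 4]

Answer: x2=T x4=T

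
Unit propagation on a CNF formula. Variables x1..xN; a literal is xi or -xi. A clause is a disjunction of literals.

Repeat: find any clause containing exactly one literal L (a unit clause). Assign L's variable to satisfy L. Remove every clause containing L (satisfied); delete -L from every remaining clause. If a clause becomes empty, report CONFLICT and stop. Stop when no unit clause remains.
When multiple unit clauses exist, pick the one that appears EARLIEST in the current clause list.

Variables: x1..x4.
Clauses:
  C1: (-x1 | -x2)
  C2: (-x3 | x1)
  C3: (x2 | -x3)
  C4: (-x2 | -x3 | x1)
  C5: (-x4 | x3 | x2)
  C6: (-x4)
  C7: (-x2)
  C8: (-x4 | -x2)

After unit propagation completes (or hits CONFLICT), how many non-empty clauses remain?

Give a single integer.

Answer: 0

Derivation:
unit clause [-4] forces x4=F; simplify:
  satisfied 3 clause(s); 5 remain; assigned so far: [4]
unit clause [-2] forces x2=F; simplify:
  drop 2 from [2, -3] -> [-3]
  satisfied 3 clause(s); 2 remain; assigned so far: [2, 4]
unit clause [-3] forces x3=F; simplify:
  satisfied 2 clause(s); 0 remain; assigned so far: [2, 3, 4]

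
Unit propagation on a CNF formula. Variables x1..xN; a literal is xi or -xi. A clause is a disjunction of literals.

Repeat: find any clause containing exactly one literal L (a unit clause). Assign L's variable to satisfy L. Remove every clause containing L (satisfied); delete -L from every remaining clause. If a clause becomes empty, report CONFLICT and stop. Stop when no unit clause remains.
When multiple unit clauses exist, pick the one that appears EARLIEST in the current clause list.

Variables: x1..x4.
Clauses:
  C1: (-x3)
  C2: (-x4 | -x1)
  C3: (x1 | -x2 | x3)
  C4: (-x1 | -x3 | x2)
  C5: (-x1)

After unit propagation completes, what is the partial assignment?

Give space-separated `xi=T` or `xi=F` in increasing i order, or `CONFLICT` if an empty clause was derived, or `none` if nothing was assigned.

Answer: x1=F x2=F x3=F

Derivation:
unit clause [-3] forces x3=F; simplify:
  drop 3 from [1, -2, 3] -> [1, -2]
  satisfied 2 clause(s); 3 remain; assigned so far: [3]
unit clause [-1] forces x1=F; simplify:
  drop 1 from [1, -2] -> [-2]
  satisfied 2 clause(s); 1 remain; assigned so far: [1, 3]
unit clause [-2] forces x2=F; simplify:
  satisfied 1 clause(s); 0 remain; assigned so far: [1, 2, 3]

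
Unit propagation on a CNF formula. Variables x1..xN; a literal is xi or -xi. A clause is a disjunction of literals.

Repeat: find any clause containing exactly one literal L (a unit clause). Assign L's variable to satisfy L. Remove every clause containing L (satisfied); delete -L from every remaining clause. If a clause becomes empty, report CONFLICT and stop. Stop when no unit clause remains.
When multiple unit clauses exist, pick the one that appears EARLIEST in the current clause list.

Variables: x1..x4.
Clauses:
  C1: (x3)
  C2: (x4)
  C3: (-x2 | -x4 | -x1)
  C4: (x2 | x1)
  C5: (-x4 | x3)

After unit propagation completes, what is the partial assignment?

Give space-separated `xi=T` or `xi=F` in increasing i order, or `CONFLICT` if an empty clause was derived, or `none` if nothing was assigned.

Answer: x3=T x4=T

Derivation:
unit clause [3] forces x3=T; simplify:
  satisfied 2 clause(s); 3 remain; assigned so far: [3]
unit clause [4] forces x4=T; simplify:
  drop -4 from [-2, -4, -1] -> [-2, -1]
  satisfied 1 clause(s); 2 remain; assigned so far: [3, 4]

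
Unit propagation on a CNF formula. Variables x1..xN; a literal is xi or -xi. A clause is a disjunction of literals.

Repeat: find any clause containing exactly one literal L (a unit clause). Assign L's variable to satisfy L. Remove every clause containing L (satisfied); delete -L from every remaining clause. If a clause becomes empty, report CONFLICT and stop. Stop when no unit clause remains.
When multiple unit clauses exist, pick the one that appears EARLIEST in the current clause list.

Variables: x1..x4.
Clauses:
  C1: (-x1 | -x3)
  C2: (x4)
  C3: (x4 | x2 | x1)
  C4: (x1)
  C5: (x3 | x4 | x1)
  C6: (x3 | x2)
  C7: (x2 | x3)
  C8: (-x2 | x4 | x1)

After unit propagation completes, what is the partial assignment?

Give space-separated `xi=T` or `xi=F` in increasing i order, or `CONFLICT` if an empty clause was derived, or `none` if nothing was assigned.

unit clause [4] forces x4=T; simplify:
  satisfied 4 clause(s); 4 remain; assigned so far: [4]
unit clause [1] forces x1=T; simplify:
  drop -1 from [-1, -3] -> [-3]
  satisfied 1 clause(s); 3 remain; assigned so far: [1, 4]
unit clause [-3] forces x3=F; simplify:
  drop 3 from [3, 2] -> [2]
  drop 3 from [2, 3] -> [2]
  satisfied 1 clause(s); 2 remain; assigned so far: [1, 3, 4]
unit clause [2] forces x2=T; simplify:
  satisfied 2 clause(s); 0 remain; assigned so far: [1, 2, 3, 4]

Answer: x1=T x2=T x3=F x4=T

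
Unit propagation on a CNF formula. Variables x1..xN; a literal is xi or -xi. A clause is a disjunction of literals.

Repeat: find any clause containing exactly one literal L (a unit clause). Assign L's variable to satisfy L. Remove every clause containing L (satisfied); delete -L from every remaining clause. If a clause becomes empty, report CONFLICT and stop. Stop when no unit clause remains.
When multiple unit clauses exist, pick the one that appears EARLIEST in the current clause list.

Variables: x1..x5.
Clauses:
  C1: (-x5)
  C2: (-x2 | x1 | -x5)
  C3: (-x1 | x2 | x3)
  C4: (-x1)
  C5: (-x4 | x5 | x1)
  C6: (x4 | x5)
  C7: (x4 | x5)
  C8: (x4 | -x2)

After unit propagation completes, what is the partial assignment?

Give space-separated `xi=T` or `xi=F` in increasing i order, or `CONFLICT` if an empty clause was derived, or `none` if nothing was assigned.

Answer: CONFLICT

Derivation:
unit clause [-5] forces x5=F; simplify:
  drop 5 from [-4, 5, 1] -> [-4, 1]
  drop 5 from [4, 5] -> [4]
  drop 5 from [4, 5] -> [4]
  satisfied 2 clause(s); 6 remain; assigned so far: [5]
unit clause [-1] forces x1=F; simplify:
  drop 1 from [-4, 1] -> [-4]
  satisfied 2 clause(s); 4 remain; assigned so far: [1, 5]
unit clause [-4] forces x4=F; simplify:
  drop 4 from [4] -> [] (empty!)
  drop 4 from [4] -> [] (empty!)
  drop 4 from [4, -2] -> [-2]
  satisfied 1 clause(s); 3 remain; assigned so far: [1, 4, 5]
CONFLICT (empty clause)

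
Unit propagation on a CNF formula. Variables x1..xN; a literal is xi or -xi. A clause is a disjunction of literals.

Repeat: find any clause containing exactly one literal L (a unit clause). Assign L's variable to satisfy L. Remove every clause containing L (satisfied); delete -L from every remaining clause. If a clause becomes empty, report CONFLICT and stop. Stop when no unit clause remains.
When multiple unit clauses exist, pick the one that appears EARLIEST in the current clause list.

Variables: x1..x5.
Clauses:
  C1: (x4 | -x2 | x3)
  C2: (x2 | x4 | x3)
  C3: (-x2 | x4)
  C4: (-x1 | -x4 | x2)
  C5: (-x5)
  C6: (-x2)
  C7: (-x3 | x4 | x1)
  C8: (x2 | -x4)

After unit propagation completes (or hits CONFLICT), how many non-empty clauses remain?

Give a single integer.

unit clause [-5] forces x5=F; simplify:
  satisfied 1 clause(s); 7 remain; assigned so far: [5]
unit clause [-2] forces x2=F; simplify:
  drop 2 from [2, 4, 3] -> [4, 3]
  drop 2 from [-1, -4, 2] -> [-1, -4]
  drop 2 from [2, -4] -> [-4]
  satisfied 3 clause(s); 4 remain; assigned so far: [2, 5]
unit clause [-4] forces x4=F; simplify:
  drop 4 from [4, 3] -> [3]
  drop 4 from [-3, 4, 1] -> [-3, 1]
  satisfied 2 clause(s); 2 remain; assigned so far: [2, 4, 5]
unit clause [3] forces x3=T; simplify:
  drop -3 from [-3, 1] -> [1]
  satisfied 1 clause(s); 1 remain; assigned so far: [2, 3, 4, 5]
unit clause [1] forces x1=T; simplify:
  satisfied 1 clause(s); 0 remain; assigned so far: [1, 2, 3, 4, 5]

Answer: 0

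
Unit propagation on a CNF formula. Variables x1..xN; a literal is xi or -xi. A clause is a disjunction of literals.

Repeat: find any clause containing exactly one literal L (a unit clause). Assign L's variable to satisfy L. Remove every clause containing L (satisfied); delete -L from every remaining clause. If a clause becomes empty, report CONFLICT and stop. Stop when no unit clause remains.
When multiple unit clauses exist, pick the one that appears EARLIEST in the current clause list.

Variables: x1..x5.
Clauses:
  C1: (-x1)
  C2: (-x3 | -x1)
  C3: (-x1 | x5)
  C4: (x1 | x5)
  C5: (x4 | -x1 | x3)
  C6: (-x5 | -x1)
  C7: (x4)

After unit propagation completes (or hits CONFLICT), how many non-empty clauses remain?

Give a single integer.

Answer: 0

Derivation:
unit clause [-1] forces x1=F; simplify:
  drop 1 from [1, 5] -> [5]
  satisfied 5 clause(s); 2 remain; assigned so far: [1]
unit clause [5] forces x5=T; simplify:
  satisfied 1 clause(s); 1 remain; assigned so far: [1, 5]
unit clause [4] forces x4=T; simplify:
  satisfied 1 clause(s); 0 remain; assigned so far: [1, 4, 5]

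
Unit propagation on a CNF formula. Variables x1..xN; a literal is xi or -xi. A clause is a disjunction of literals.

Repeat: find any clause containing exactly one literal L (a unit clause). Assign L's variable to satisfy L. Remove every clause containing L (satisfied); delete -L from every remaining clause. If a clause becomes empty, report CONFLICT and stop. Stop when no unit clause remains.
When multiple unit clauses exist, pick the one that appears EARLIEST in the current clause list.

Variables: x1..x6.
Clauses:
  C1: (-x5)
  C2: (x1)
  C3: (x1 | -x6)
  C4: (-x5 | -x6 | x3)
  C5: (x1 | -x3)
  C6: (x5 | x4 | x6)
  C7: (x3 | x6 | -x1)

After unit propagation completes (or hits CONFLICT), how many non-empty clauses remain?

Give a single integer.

unit clause [-5] forces x5=F; simplify:
  drop 5 from [5, 4, 6] -> [4, 6]
  satisfied 2 clause(s); 5 remain; assigned so far: [5]
unit clause [1] forces x1=T; simplify:
  drop -1 from [3, 6, -1] -> [3, 6]
  satisfied 3 clause(s); 2 remain; assigned so far: [1, 5]

Answer: 2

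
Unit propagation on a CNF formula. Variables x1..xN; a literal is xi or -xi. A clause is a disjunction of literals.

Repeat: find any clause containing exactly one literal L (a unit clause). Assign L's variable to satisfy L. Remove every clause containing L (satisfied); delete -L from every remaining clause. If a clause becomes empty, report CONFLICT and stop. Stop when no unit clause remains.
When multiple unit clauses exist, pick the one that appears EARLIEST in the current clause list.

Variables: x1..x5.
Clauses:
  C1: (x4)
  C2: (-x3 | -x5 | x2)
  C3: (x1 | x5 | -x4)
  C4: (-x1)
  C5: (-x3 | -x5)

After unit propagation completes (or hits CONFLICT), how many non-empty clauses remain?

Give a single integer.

Answer: 0

Derivation:
unit clause [4] forces x4=T; simplify:
  drop -4 from [1, 5, -4] -> [1, 5]
  satisfied 1 clause(s); 4 remain; assigned so far: [4]
unit clause [-1] forces x1=F; simplify:
  drop 1 from [1, 5] -> [5]
  satisfied 1 clause(s); 3 remain; assigned so far: [1, 4]
unit clause [5] forces x5=T; simplify:
  drop -5 from [-3, -5, 2] -> [-3, 2]
  drop -5 from [-3, -5] -> [-3]
  satisfied 1 clause(s); 2 remain; assigned so far: [1, 4, 5]
unit clause [-3] forces x3=F; simplify:
  satisfied 2 clause(s); 0 remain; assigned so far: [1, 3, 4, 5]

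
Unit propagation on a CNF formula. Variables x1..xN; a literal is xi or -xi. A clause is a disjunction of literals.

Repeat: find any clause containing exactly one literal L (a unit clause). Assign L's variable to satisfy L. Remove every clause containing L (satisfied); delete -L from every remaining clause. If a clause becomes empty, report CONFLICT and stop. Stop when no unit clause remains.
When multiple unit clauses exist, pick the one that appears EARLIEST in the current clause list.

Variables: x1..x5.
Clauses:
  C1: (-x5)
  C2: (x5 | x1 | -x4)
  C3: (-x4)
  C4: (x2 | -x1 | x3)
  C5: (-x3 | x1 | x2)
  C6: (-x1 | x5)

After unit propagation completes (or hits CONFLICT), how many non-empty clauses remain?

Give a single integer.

Answer: 1

Derivation:
unit clause [-5] forces x5=F; simplify:
  drop 5 from [5, 1, -4] -> [1, -4]
  drop 5 from [-1, 5] -> [-1]
  satisfied 1 clause(s); 5 remain; assigned so far: [5]
unit clause [-4] forces x4=F; simplify:
  satisfied 2 clause(s); 3 remain; assigned so far: [4, 5]
unit clause [-1] forces x1=F; simplify:
  drop 1 from [-3, 1, 2] -> [-3, 2]
  satisfied 2 clause(s); 1 remain; assigned so far: [1, 4, 5]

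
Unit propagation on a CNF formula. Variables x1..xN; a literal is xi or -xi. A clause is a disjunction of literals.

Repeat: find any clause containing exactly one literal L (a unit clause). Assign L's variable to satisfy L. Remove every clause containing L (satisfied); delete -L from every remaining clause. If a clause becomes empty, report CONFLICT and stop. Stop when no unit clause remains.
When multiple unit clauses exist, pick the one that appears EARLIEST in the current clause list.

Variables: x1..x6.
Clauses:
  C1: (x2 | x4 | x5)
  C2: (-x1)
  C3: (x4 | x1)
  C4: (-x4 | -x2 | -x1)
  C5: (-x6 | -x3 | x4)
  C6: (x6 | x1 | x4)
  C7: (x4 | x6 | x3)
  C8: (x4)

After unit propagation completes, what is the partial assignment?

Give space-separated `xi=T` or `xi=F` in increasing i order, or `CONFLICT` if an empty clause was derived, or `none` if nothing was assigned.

unit clause [-1] forces x1=F; simplify:
  drop 1 from [4, 1] -> [4]
  drop 1 from [6, 1, 4] -> [6, 4]
  satisfied 2 clause(s); 6 remain; assigned so far: [1]
unit clause [4] forces x4=T; simplify:
  satisfied 6 clause(s); 0 remain; assigned so far: [1, 4]

Answer: x1=F x4=T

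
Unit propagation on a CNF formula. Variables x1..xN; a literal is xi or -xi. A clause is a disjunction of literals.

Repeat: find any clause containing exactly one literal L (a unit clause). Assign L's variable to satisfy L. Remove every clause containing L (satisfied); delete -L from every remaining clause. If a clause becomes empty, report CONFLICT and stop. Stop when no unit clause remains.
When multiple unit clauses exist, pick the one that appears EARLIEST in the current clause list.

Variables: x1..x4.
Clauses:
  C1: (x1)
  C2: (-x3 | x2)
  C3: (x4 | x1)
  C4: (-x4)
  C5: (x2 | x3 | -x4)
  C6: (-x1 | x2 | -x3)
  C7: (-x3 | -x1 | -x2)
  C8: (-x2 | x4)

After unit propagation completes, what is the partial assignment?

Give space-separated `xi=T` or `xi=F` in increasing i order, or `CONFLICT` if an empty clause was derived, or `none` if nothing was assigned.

unit clause [1] forces x1=T; simplify:
  drop -1 from [-1, 2, -3] -> [2, -3]
  drop -1 from [-3, -1, -2] -> [-3, -2]
  satisfied 2 clause(s); 6 remain; assigned so far: [1]
unit clause [-4] forces x4=F; simplify:
  drop 4 from [-2, 4] -> [-2]
  satisfied 2 clause(s); 4 remain; assigned so far: [1, 4]
unit clause [-2] forces x2=F; simplify:
  drop 2 from [-3, 2] -> [-3]
  drop 2 from [2, -3] -> [-3]
  satisfied 2 clause(s); 2 remain; assigned so far: [1, 2, 4]
unit clause [-3] forces x3=F; simplify:
  satisfied 2 clause(s); 0 remain; assigned so far: [1, 2, 3, 4]

Answer: x1=T x2=F x3=F x4=F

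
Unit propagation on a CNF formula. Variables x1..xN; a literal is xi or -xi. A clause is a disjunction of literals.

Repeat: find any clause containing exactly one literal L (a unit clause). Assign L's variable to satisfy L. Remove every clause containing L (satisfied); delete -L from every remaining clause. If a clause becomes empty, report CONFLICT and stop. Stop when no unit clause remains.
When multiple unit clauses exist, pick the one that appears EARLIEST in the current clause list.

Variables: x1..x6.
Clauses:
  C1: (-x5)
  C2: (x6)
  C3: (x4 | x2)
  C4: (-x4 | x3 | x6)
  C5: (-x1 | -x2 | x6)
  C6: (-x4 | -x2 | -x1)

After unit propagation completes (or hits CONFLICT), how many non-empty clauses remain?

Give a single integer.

Answer: 2

Derivation:
unit clause [-5] forces x5=F; simplify:
  satisfied 1 clause(s); 5 remain; assigned so far: [5]
unit clause [6] forces x6=T; simplify:
  satisfied 3 clause(s); 2 remain; assigned so far: [5, 6]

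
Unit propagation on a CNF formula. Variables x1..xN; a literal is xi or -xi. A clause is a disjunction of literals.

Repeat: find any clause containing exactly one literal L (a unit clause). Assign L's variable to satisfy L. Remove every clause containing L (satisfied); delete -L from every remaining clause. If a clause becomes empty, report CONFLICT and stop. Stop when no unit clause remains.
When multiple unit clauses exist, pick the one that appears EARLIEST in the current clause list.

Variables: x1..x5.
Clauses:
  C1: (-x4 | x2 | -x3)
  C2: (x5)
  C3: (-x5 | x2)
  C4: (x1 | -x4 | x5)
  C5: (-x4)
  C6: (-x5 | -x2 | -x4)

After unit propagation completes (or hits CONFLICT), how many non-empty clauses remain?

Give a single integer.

Answer: 0

Derivation:
unit clause [5] forces x5=T; simplify:
  drop -5 from [-5, 2] -> [2]
  drop -5 from [-5, -2, -4] -> [-2, -4]
  satisfied 2 clause(s); 4 remain; assigned so far: [5]
unit clause [2] forces x2=T; simplify:
  drop -2 from [-2, -4] -> [-4]
  satisfied 2 clause(s); 2 remain; assigned so far: [2, 5]
unit clause [-4] forces x4=F; simplify:
  satisfied 2 clause(s); 0 remain; assigned so far: [2, 4, 5]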